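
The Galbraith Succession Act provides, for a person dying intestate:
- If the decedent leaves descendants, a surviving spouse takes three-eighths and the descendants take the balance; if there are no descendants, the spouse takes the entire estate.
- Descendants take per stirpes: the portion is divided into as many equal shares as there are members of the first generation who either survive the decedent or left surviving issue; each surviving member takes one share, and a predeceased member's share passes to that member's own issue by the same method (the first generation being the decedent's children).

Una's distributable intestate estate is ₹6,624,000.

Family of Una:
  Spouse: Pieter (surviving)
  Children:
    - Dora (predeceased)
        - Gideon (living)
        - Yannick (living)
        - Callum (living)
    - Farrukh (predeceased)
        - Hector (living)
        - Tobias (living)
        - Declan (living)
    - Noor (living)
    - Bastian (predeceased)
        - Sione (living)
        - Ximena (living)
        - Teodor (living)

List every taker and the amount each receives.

Pieter takes three-eighths of ₹6,624,000 = ₹2,484,000. The remaining ₹4,140,000 passes to the descendants.
The descendants' portion (₹4,140,000) is divided into 4 shares of ₹1,035,000: Noor takes ₹1,035,000; Dora's ₹1,035,000 share passes to Dora's issue; Farrukh's ₹1,035,000 share passes to Farrukh's issue; Bastian's ₹1,035,000 share passes to Bastian's issue.
Dora's share (₹1,035,000) is divided into 3 shares of ₹345,000: Gideon, Yannick, and Callum each take ₹345,000.
Farrukh's share (₹1,035,000) is divided into 3 shares of ₹345,000: Hector, Tobias, and Declan each take ₹345,000.
Bastian's share (₹1,035,000) is divided into 3 shares of ₹345,000: Sione, Ximena, and Teodor each take ₹345,000.

Pieter: ₹2,484,000; Gideon: ₹345,000; Yannick: ₹345,000; Callum: ₹345,000; Hector: ₹345,000; Tobias: ₹345,000; Declan: ₹345,000; Noor: ₹1,035,000; Sione: ₹345,000; Ximena: ₹345,000; Teodor: ₹345,000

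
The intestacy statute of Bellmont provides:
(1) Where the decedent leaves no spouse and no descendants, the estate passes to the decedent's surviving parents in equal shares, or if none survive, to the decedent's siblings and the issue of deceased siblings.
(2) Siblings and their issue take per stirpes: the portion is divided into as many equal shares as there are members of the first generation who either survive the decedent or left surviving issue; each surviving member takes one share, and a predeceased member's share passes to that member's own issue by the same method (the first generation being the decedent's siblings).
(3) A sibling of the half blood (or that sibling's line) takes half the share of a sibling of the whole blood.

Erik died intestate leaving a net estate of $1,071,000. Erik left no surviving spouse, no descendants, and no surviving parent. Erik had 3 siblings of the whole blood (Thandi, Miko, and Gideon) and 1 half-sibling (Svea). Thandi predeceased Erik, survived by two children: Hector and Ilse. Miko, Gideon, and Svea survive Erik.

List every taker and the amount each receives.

The entire $1,071,000 passes to the siblings and their issue.
Counting each half-blood sibling's line as half a unit, there are 7/2 units in $1,071,000, so one unit is $306,000. Whole-blood lines (Thandi, Miko, and Gideon) take $306,000 each; half-blood lines (Svea) take $153,000 each.
Thandi's share ($306,000) is divided into 2 shares of $153,000: Hector and Ilse each take $153,000.

Hector: $153,000; Ilse: $153,000; Miko: $306,000; Gideon: $306,000; Svea: $153,000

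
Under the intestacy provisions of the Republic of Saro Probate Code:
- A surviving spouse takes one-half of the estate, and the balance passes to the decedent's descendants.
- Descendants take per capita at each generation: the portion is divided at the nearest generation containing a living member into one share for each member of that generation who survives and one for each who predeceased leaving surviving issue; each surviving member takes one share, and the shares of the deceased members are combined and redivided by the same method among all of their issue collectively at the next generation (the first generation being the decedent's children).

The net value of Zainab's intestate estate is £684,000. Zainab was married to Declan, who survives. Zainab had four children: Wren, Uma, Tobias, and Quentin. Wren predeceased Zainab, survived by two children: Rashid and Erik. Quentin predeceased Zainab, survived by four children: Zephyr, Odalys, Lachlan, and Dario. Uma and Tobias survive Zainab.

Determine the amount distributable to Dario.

Dario receives £28,500.

Declan takes one-half of £684,000 = £342,000. The remaining £342,000 passes to the descendants.
The descendants' portion (£342,000) is divided at the children's generation into 4 shares of £85,500. Uma and Tobias each take £85,500. The 2 shares of the deceased (Wren and Quentin) are combined into a pool of £171,000.
That pool (£171,000) is divided at the grandchildren's generation equally among Rashid, Erik, Zephyr, Odalys, Lachlan, and Dario: £28,500 each.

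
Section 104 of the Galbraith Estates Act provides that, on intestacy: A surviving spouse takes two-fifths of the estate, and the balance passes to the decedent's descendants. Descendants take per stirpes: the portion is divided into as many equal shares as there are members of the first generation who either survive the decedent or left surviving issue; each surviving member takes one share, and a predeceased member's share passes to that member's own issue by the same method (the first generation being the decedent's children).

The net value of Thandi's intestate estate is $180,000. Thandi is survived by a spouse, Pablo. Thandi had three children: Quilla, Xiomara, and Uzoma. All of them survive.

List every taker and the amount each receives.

Pablo: $72,000; Quilla: $36,000; Xiomara: $36,000; Uzoma: $36,000

Pablo takes two-fifths of $180,000 = $72,000. The remaining $108,000 passes to the descendants.
The descendants' portion ($108,000) is divided into 3 shares of $36,000: Quilla, Xiomara, and Uzoma each take $36,000.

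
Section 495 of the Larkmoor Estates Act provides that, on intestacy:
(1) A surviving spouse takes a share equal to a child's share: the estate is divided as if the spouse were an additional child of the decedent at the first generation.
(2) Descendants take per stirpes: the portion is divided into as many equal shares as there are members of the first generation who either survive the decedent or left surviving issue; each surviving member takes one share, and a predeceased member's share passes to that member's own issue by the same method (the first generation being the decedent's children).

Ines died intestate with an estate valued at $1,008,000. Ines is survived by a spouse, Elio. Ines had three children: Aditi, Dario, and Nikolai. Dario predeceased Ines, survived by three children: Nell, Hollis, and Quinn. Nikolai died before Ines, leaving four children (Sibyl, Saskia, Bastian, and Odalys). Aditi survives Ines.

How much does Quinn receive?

The spouse counts as an additional share at the children's level, so there are 4 primary shares of $252,000. Elio takes one such share ($252,000).
The children's combined portion ($756,000) is divided into 3 shares of $252,000: Aditi takes $252,000; Dario's $252,000 share passes to Dario's issue; Nikolai's $252,000 share passes to Nikolai's issue.
Dario's share ($252,000) is divided into 3 shares of $84,000: Nell, Hollis, and Quinn each take $84,000.
Nikolai's share ($252,000) is divided into 4 shares of $63,000: Sibyl, Saskia, Bastian, and Odalys each take $63,000.

Quinn receives $84,000.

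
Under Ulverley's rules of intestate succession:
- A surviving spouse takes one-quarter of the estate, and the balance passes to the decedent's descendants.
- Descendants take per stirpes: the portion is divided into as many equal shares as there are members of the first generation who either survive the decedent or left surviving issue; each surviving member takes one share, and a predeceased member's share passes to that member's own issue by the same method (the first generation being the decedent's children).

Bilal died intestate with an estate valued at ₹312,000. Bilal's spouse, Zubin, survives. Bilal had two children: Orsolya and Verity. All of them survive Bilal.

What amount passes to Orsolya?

Orsolya receives ₹117,000.

Zubin takes one-quarter of ₹312,000 = ₹78,000. The remaining ₹234,000 passes to the descendants.
The descendants' portion (₹234,000) is divided into 2 shares of ₹117,000: Orsolya and Verity each take ₹117,000.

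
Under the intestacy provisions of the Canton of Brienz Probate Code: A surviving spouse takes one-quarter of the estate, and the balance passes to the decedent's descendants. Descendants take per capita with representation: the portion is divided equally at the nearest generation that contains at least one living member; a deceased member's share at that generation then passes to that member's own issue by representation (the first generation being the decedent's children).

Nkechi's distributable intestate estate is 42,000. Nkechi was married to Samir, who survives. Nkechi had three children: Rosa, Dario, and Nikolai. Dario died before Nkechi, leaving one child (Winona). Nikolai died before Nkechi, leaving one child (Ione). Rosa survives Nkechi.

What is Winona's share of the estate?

Winona receives 10,500.

Samir takes one-quarter of 42,000 = 10,500. The remaining 31,500 passes to the descendants.
The descendants' portion (31,500) is divided into 3 shares of 10,500: Rosa takes 10,500; Dario's 10,500 share passes to Dario's issue; Nikolai's 10,500 share passes to Nikolai's issue.
Dario's share (10,500) passes entirely to Winona.
Nikolai's share (10,500) passes entirely to Ione.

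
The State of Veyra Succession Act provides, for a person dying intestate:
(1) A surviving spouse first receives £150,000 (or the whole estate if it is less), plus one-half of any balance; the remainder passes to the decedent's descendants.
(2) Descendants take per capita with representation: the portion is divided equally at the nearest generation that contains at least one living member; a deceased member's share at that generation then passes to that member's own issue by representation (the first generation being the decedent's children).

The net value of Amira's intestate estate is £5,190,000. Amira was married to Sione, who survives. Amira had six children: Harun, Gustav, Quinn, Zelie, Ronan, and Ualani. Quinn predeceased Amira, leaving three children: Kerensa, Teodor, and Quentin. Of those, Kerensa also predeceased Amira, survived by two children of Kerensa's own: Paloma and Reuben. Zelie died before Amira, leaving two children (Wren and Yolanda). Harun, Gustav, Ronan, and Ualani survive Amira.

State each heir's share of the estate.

Sione: £2,670,000; Harun: £420,000; Gustav: £420,000; Paloma: £70,000; Reuben: £70,000; Teodor: £140,000; Quentin: £140,000; Wren: £210,000; Yolanda: £210,000; Ronan: £420,000; Ualani: £420,000

Sione first takes £150,000, leaving a balance of £5,040,000. Sione then takes one-half of the balance (£2,520,000), for a total of £2,670,000. The remaining £2,520,000 passes to the descendants.
The descendants' portion (£2,520,000) is divided into 6 shares of £420,000: Harun, Gustav, Ronan, and Ualani each take £420,000; Quinn's £420,000 share passes to Quinn's issue; Zelie's £420,000 share passes to Zelie's issue.
Quinn's share (£420,000) is divided into 3 shares of £140,000: Teodor and Quentin each take £140,000; Kerensa's £140,000 share passes to Kerensa's issue.
Kerensa's share (£140,000) is divided into 2 shares of £70,000: Paloma and Reuben each take £70,000.
Zelie's share (£420,000) is divided into 2 shares of £210,000: Wren and Yolanda each take £210,000.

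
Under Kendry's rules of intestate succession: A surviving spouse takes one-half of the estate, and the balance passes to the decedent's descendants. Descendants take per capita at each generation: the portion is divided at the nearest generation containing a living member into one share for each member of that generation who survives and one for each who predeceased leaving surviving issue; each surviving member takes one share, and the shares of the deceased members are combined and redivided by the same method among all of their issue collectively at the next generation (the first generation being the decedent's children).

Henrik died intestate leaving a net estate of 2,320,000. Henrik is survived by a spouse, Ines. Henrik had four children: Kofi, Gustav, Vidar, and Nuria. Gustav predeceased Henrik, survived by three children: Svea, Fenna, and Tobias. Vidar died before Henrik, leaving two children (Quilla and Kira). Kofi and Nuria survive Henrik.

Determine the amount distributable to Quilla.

Quilla receives 116,000.

Ines takes one-half of 2,320,000 = 1,160,000. The remaining 1,160,000 passes to the descendants.
The descendants' portion (1,160,000) is divided at the children's generation into 4 shares of 290,000. Kofi and Nuria each take 290,000. The 2 shares of the deceased (Gustav and Vidar) are combined into a pool of 580,000.
That pool (580,000) is divided at the grandchildren's generation equally among Svea, Fenna, Tobias, Quilla, and Kira: 116,000 each.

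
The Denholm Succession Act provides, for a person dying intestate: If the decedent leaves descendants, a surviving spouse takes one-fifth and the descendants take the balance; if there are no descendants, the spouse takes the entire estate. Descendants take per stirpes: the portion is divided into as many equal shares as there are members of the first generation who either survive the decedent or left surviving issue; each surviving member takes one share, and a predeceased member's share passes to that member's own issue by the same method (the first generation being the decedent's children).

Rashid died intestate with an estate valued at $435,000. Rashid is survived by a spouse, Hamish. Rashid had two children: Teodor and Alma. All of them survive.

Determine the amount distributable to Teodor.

Hamish takes one-fifth of $435,000 = $87,000. The remaining $348,000 passes to the descendants.
The descendants' portion ($348,000) is divided into 2 shares of $174,000: Teodor and Alma each take $174,000.

Teodor receives $174,000.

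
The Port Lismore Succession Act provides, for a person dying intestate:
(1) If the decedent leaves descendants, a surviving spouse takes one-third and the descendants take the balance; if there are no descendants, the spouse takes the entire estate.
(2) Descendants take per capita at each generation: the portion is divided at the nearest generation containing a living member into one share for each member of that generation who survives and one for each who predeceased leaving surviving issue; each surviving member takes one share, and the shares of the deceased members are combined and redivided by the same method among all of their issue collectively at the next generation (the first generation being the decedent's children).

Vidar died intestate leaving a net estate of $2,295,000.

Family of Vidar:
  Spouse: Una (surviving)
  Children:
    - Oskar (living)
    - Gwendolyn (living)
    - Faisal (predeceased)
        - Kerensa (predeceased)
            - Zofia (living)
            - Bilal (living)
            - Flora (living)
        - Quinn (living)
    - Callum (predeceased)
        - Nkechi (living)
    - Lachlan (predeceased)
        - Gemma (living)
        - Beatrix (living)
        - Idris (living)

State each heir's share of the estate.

Una takes one-third of $2,295,000 = $765,000. The remaining $1,530,000 passes to the descendants.
The descendants' portion ($1,530,000) is divided at the children's generation into 5 shares of $306,000. Oskar and Gwendolyn each take $306,000. The 3 shares of the deceased (Faisal, Callum, and Lachlan) are combined into a pool of $918,000.
That pool ($918,000) is divided at the grandchildren's generation into 6 shares of $153,000. Quinn, Nkechi, Gemma, Beatrix, and Idris each take $153,000. The remaining share for the deceased Kerensa ($153,000) is carried to the next generation.
That pool ($153,000) is divided at the great-grandchildren's generation equally among Zofia, Bilal, and Flora: $51,000 each.

Una: $765,000; Oskar: $306,000; Gwendolyn: $306,000; Zofia: $51,000; Bilal: $51,000; Flora: $51,000; Quinn: $153,000; Nkechi: $153,000; Gemma: $153,000; Beatrix: $153,000; Idris: $153,000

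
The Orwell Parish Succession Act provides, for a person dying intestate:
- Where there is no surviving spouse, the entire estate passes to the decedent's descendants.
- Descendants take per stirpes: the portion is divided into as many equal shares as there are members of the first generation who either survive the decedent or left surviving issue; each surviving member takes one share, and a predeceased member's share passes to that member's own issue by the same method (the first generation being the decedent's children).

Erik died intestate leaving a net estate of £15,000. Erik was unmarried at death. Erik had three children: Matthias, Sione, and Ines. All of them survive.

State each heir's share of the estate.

Matthias: £5,000; Sione: £5,000; Ines: £5,000

The entire £15,000 passes to the descendants.
That amount (£15,000) is divided into 3 shares of £5,000: Matthias, Sione, and Ines each take £5,000.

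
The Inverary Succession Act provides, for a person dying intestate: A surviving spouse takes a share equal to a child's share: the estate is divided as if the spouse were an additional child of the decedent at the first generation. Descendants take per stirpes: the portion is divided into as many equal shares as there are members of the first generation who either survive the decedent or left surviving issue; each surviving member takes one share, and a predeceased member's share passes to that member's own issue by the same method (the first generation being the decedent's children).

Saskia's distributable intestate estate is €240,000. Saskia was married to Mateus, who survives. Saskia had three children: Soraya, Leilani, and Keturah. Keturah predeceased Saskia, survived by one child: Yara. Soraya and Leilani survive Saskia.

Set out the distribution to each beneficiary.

The spouse counts as an additional share at the children's level, so there are 4 primary shares of €60,000. Mateus takes one such share (€60,000).
The children's combined portion (€180,000) is divided into 3 shares of €60,000: Soraya and Leilani each take €60,000; Keturah's €60,000 share passes to Keturah's issue.
Keturah's share (€60,000) passes entirely to Yara.

Mateus: €60,000; Soraya: €60,000; Leilani: €60,000; Yara: €60,000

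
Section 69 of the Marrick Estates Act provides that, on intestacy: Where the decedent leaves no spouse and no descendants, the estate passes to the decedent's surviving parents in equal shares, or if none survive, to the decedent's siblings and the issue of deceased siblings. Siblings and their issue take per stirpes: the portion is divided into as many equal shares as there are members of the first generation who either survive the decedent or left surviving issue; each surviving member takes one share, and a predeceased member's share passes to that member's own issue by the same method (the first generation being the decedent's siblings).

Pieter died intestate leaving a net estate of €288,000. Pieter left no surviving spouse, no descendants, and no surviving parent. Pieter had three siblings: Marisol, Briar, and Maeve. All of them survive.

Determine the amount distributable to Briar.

The entire €288,000 passes to the siblings and their issue.
That amount (€288,000) is divided into 3 shares of €96,000: Marisol, Briar, and Maeve each take €96,000.

Briar receives €96,000.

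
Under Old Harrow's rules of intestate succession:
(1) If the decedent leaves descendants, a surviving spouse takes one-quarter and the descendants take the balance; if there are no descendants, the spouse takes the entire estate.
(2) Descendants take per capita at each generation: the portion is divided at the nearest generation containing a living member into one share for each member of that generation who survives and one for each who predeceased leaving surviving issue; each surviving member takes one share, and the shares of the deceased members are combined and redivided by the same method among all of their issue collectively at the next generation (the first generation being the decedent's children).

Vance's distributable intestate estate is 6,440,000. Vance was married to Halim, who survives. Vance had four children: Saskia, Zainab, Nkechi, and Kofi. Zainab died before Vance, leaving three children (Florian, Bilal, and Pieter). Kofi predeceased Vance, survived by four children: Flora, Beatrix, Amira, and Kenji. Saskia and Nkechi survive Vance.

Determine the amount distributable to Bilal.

Halim takes one-quarter of 6,440,000 = 1,610,000. The remaining 4,830,000 passes to the descendants.
The descendants' portion (4,830,000) is divided at the children's generation into 4 shares of 1,207,500. Saskia and Nkechi each take 1,207,500. The 2 shares of the deceased (Zainab and Kofi) are combined into a pool of 2,415,000.
That pool (2,415,000) is divided at the grandchildren's generation equally among Florian, Bilal, Pieter, Flora, Beatrix, Amira, and Kenji: 345,000 each.

Bilal receives 345,000.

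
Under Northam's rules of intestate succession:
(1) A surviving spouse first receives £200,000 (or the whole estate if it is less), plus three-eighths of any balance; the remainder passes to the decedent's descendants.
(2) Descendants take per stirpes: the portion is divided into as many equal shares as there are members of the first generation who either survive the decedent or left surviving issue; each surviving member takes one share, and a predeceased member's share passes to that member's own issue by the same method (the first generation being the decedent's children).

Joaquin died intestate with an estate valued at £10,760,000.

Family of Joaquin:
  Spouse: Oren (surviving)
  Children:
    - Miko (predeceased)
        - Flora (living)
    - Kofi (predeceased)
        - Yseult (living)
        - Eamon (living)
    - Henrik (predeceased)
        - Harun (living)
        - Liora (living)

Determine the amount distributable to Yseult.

Oren first takes £200,000, leaving a balance of £10,560,000. Oren then takes three-eighths of the balance (£3,960,000), for a total of £4,160,000. The remaining £6,600,000 passes to the descendants.
The descendants' portion (£6,600,000) is divided into 3 shares of £2,200,000: Miko's £2,200,000 share passes to Miko's issue; Kofi's £2,200,000 share passes to Kofi's issue; Henrik's £2,200,000 share passes to Henrik's issue.
Miko's share (£2,200,000) passes entirely to Flora.
Kofi's share (£2,200,000) is divided into 2 shares of £1,100,000: Yseult and Eamon each take £1,100,000.
Henrik's share (£2,200,000) is divided into 2 shares of £1,100,000: Harun and Liora each take £1,100,000.

Yseult receives £1,100,000.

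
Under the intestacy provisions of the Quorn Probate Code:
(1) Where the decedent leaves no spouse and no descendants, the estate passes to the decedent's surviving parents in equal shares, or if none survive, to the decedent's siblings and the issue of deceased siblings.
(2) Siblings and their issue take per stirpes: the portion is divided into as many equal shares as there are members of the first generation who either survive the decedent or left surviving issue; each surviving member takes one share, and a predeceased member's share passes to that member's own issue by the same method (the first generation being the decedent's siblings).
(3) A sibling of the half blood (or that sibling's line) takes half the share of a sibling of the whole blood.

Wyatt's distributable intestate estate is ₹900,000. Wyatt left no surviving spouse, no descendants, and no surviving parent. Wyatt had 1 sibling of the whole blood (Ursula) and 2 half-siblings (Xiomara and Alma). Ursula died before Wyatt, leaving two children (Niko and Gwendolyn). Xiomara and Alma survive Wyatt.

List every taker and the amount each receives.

Niko: ₹225,000; Gwendolyn: ₹225,000; Xiomara: ₹225,000; Alma: ₹225,000

The entire ₹900,000 passes to the siblings and their issue.
Counting each half-blood sibling's line as half a unit, there are 2 units in ₹900,000, so one unit is ₹450,000. Whole-blood lines (Ursula) take ₹450,000 each; half-blood lines (Xiomara and Alma) take ₹225,000 each.
Ursula's share (₹450,000) is divided into 2 shares of ₹225,000: Niko and Gwendolyn each take ₹225,000.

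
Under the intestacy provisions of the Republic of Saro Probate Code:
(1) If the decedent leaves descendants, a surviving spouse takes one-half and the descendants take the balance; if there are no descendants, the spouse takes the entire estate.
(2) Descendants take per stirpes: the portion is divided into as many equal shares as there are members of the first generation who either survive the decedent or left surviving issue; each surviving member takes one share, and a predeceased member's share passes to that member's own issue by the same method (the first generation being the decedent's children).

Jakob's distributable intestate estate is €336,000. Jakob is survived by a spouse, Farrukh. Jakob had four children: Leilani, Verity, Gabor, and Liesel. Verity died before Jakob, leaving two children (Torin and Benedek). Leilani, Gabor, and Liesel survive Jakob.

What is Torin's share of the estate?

Torin receives €21,000.

Farrukh takes one-half of €336,000 = €168,000. The remaining €168,000 passes to the descendants.
The descendants' portion (€168,000) is divided into 4 shares of €42,000: Leilani, Gabor, and Liesel each take €42,000; Verity's €42,000 share passes to Verity's issue.
Verity's share (€42,000) is divided into 2 shares of €21,000: Torin and Benedek each take €21,000.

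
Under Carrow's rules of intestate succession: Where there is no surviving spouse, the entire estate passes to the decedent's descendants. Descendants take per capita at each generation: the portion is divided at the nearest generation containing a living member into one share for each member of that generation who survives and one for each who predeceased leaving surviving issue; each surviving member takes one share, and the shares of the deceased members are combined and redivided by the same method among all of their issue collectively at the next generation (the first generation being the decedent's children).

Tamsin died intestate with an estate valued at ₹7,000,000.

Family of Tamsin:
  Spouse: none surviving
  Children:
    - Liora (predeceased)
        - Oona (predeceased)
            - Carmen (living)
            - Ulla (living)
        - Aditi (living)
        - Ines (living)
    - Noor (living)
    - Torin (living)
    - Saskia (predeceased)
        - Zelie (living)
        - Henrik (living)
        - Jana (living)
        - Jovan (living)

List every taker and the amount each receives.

The entire ₹7,000,000 passes to the descendants.
That amount (₹7,000,000) is divided at the children's generation into 4 shares of ₹1,750,000. Noor and Torin each take ₹1,750,000. The 2 shares of the deceased (Liora and Saskia) are combined into a pool of ₹3,500,000.
That pool (₹3,500,000) is divided at the grandchildren's generation into 7 shares of ₹500,000. Aditi, Ines, Zelie, Henrik, Jana, and Jovan each take ₹500,000. The remaining share for the deceased Oona (₹500,000) is carried to the next generation.
That pool (₹500,000) is divided at the great-grandchildren's generation equally among Carmen and Ulla: ₹250,000 each.

Carmen: ₹250,000; Ulla: ₹250,000; Aditi: ₹500,000; Ines: ₹500,000; Noor: ₹1,750,000; Torin: ₹1,750,000; Zelie: ₹500,000; Henrik: ₹500,000; Jana: ₹500,000; Jovan: ₹500,000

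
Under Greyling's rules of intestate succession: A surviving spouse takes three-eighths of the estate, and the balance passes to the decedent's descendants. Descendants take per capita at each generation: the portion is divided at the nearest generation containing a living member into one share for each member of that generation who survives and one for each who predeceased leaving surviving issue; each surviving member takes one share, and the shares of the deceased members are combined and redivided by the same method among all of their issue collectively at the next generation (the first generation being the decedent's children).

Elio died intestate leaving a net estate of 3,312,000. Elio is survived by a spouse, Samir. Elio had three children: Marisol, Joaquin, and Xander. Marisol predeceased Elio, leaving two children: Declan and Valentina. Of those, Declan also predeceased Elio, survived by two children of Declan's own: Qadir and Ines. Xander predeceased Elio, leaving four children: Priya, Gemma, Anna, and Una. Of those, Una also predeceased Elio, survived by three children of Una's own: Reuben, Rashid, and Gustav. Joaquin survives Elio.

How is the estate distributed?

Samir takes three-eighths of 3,312,000 = 1,242,000. The remaining 2,070,000 passes to the descendants.
The descendants' portion (2,070,000) is divided at the children's generation into 3 shares of 690,000. Joaquin takes 690,000. The 2 shares of the deceased (Marisol and Xander) are combined into a pool of 1,380,000.
That pool (1,380,000) is divided at the grandchildren's generation into 6 shares of 230,000. Valentina, Priya, Gemma, and Anna each take 230,000. The 2 shares of the deceased (Declan and Una) are combined into a pool of 460,000.
That pool (460,000) is divided at the great-grandchildren's generation equally among Qadir, Ines, Reuben, Rashid, and Gustav: 92,000 each.

Samir: 1,242,000; Qadir: 92,000; Ines: 92,000; Valentina: 230,000; Joaquin: 690,000; Priya: 230,000; Gemma: 230,000; Anna: 230,000; Reuben: 92,000; Rashid: 92,000; Gustav: 92,000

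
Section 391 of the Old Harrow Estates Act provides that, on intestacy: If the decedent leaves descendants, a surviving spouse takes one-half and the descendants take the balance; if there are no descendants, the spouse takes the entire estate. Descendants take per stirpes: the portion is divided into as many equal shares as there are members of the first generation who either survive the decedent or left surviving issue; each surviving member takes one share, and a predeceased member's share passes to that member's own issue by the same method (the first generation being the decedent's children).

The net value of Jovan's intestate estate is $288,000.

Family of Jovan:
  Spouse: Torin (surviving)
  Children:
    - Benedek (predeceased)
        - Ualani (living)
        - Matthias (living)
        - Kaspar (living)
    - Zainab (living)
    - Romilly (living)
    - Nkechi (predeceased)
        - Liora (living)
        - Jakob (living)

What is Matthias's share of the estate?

Torin takes one-half of $288,000 = $144,000. The remaining $144,000 passes to the descendants.
The descendants' portion ($144,000) is divided into 4 shares of $36,000: Zainab and Romilly each take $36,000; Benedek's $36,000 share passes to Benedek's issue; Nkechi's $36,000 share passes to Nkechi's issue.
Benedek's share ($36,000) is divided into 3 shares of $12,000: Ualani, Matthias, and Kaspar each take $12,000.
Nkechi's share ($36,000) is divided into 2 shares of $18,000: Liora and Jakob each take $18,000.

Matthias receives $12,000.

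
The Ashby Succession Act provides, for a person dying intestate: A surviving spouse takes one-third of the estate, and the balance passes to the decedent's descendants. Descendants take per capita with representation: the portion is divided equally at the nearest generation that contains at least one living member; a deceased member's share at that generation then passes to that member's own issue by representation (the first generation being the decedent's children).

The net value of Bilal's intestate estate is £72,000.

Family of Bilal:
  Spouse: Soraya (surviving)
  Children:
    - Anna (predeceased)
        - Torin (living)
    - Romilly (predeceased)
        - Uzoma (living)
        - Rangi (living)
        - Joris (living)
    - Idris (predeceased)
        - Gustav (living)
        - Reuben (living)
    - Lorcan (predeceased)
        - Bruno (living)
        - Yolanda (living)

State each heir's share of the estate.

Soraya: £24,000; Torin: £6,000; Uzoma: £6,000; Rangi: £6,000; Joris: £6,000; Gustav: £6,000; Reuben: £6,000; Bruno: £6,000; Yolanda: £6,000

Soraya takes one-third of £72,000 = £24,000. The remaining £48,000 passes to the descendants.
No child survives, so the initial division is made at the grandchildren's generation.
The descendants' portion (£48,000) is divided into 8 shares of £6,000: Torin, Uzoma, Rangi, Joris, Gustav, Reuben, Bruno, and Yolanda each take £6,000.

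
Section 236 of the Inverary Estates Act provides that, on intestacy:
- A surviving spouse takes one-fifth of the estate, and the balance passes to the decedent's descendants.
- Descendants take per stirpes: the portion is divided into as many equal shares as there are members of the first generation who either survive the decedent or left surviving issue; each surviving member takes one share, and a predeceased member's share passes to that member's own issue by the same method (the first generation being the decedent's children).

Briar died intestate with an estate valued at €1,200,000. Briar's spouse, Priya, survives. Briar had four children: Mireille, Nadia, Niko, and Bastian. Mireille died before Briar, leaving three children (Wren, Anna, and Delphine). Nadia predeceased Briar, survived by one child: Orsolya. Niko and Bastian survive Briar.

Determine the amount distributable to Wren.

Priya takes one-fifth of €1,200,000 = €240,000. The remaining €960,000 passes to the descendants.
The descendants' portion (€960,000) is divided into 4 shares of €240,000: Niko and Bastian each take €240,000; Mireille's €240,000 share passes to Mireille's issue; Nadia's €240,000 share passes to Nadia's issue.
Mireille's share (€240,000) is divided into 3 shares of €80,000: Wren, Anna, and Delphine each take €80,000.
Nadia's share (€240,000) passes entirely to Orsolya.

Wren receives €80,000.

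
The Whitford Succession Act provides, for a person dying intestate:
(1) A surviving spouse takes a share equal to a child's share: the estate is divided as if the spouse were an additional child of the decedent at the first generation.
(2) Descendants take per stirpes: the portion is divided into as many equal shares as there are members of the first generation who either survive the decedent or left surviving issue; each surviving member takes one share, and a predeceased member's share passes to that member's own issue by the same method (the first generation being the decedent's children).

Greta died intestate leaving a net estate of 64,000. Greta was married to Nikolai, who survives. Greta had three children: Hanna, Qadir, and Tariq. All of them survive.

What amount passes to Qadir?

The spouse counts as an additional share at the children's level, so there are 4 primary shares of 16,000. Nikolai takes one such share (16,000).
The children's combined portion (48,000) is divided into 3 shares of 16,000: Hanna, Qadir, and Tariq each take 16,000.

Qadir receives 16,000.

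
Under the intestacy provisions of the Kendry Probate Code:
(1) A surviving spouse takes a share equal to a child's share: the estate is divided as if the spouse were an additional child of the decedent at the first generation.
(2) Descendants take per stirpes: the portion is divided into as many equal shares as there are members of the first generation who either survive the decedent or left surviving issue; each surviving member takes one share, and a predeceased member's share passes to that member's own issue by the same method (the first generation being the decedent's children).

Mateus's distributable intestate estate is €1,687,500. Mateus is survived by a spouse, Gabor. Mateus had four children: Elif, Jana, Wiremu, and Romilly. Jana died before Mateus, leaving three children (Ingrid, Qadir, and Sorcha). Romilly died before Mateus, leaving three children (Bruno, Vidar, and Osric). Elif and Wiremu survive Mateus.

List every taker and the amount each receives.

The spouse counts as an additional share at the children's level, so there are 5 primary shares of €337,500. Gabor takes one such share (€337,500).
The children's combined portion (€1,350,000) is divided into 4 shares of €337,500: Elif and Wiremu each take €337,500; Jana's €337,500 share passes to Jana's issue; Romilly's €337,500 share passes to Romilly's issue.
Jana's share (€337,500) is divided into 3 shares of €112,500: Ingrid, Qadir, and Sorcha each take €112,500.
Romilly's share (€337,500) is divided into 3 shares of €112,500: Bruno, Vidar, and Osric each take €112,500.

Gabor: €337,500; Elif: €337,500; Ingrid: €112,500; Qadir: €112,500; Sorcha: €112,500; Wiremu: €337,500; Bruno: €112,500; Vidar: €112,500; Osric: €112,500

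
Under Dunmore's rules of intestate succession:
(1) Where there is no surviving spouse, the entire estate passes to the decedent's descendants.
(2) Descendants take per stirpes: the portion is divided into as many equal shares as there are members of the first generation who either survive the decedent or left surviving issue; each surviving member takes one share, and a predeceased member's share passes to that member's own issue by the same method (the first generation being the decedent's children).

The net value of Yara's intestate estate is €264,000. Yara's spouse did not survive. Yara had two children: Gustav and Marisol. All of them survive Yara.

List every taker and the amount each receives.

The entire €264,000 passes to the descendants.
That amount (€264,000) is divided into 2 shares of €132,000: Gustav and Marisol each take €132,000.

Gustav: €132,000; Marisol: €132,000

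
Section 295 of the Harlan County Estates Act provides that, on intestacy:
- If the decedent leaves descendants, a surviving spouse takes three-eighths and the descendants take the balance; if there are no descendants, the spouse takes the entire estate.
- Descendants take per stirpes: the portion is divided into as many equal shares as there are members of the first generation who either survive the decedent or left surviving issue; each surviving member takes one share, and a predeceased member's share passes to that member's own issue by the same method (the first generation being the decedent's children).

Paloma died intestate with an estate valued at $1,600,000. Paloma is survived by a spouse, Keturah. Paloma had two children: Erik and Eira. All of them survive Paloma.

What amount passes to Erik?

Keturah takes three-eighths of $1,600,000 = $600,000. The remaining $1,000,000 passes to the descendants.
The descendants' portion ($1,000,000) is divided into 2 shares of $500,000: Erik and Eira each take $500,000.

Erik receives $500,000.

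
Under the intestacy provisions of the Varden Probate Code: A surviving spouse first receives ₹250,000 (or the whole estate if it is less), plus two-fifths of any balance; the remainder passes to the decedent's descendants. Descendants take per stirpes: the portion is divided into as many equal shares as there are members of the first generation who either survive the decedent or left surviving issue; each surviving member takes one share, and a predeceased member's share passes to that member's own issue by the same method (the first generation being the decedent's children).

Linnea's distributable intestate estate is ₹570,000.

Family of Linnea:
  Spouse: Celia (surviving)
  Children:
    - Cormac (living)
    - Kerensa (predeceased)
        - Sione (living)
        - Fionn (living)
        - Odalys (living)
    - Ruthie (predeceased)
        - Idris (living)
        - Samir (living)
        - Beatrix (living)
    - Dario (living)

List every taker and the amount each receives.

Celia: ₹378,000; Cormac: ₹48,000; Sione: ₹16,000; Fionn: ₹16,000; Odalys: ₹16,000; Idris: ₹16,000; Samir: ₹16,000; Beatrix: ₹16,000; Dario: ₹48,000

Celia first takes ₹250,000, leaving a balance of ₹320,000. Celia then takes two-fifths of the balance (₹128,000), for a total of ₹378,000. The remaining ₹192,000 passes to the descendants.
The descendants' portion (₹192,000) is divided into 4 shares of ₹48,000: Cormac and Dario each take ₹48,000; Kerensa's ₹48,000 share passes to Kerensa's issue; Ruthie's ₹48,000 share passes to Ruthie's issue.
Kerensa's share (₹48,000) is divided into 3 shares of ₹16,000: Sione, Fionn, and Odalys each take ₹16,000.
Ruthie's share (₹48,000) is divided into 3 shares of ₹16,000: Idris, Samir, and Beatrix each take ₹16,000.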